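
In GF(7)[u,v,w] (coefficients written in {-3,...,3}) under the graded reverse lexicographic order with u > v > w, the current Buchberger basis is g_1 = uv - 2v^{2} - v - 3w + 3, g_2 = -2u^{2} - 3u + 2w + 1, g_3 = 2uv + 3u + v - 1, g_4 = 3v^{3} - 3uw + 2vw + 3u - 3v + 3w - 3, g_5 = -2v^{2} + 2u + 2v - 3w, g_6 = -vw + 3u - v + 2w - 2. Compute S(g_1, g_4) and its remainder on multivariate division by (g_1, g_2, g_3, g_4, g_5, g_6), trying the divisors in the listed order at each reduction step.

lcm(LM(g_1), LM(g_4)) = uv^{3}.
S = (lcm/LT(g_1))·g_1 − (lcm/LT(g_4))·g_4 = -2v^{4} - v^{3} + u^{2}w - 3uvw - 3v^{2}w - u^{2} + uv + 3v^{2} - uw + u.
Reduce S modulo (g_1, g_2, g_3, g_4, g_5, g_6) in that order:
  leading term v^{4}: subtract (-3v)·g_4 from -2v^{4} - v^{3} + u^{2}w - 3uvw - 3v^{2}w - u^{2} + uv + 3v^{2} - uw + u → -v^{3} + u^{2}w + 2uvw + 3v^{2}w - u^{2} + 3uv + v^{2} - uw + 2vw + u - 2v
  leading term v^{3}: subtract (2)·g_4 from -v^{3} + u^{2}w + 2uvw + 3v^{2}w - u^{2} + 3uv + v^{2} - uw + 2vw + u - 2v → u^{2}w + 2uvw + 3v^{2}w - u^{2} + 3uv + v^{2} - 2uw - 2vw + 2u - 3v + w - 1
  leading term u^{2}w: subtract (3w)·g_2 from u^{2}w + 2uvw + 3v^{2}w - u^{2} + 3uv + v^{2} - 2uw - 2vw + 2u - 3v + w - 1 → 2uvw + 3v^{2}w - u^{2} + 3uv + v^{2} - 2vw + w^{2} + 2u - 3v - 2w - 1
  leading term uvw: subtract (2w)·g_1 from 2uvw + 3v^{2}w - u^{2} + 3uv + v^{2} - 2vw + w^{2} + 2u - 3v - 2w - 1 → -u^{2} + 3uv + v^{2} + 2u - 3v - w - 1
  leading term u^{2}: subtract (-3)·g_2 from -u^{2} + 3uv + v^{2} + 2u - 3v - w - 1 → 3uv + v^{2} - 3v - 2w + 2
  leading term uv: subtract (3)·g_1 from 3uv + v^{2} - 3v - 2w + 2 → 0
The remainder is 0, so this S-polynomial contributes no new basis element.

S(g_1, g_4) = -2v^{4} - v^{3} + u^{2}w - 3uvw - 3v^{2}w - u^{2} + uv + 3v^{2} - uw + u; remainder on division = 0.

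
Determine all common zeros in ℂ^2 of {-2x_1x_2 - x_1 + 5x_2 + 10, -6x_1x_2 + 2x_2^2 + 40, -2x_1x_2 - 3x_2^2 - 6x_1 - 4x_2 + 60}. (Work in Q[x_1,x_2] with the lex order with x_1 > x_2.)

{(4, 2)}

Compute a lex Gröbner basis by Buchberger's algorithm.
f_1 = -2x_1x_2 - x_1 + 5x_2 + 10, LT = x_1x_2.
f_2 = -6x_1x_2 + 2x_2^2 + 40, LT = x_1x_2.
f_3 = -2x_1x_2 - 6x_1 - 3x_2^2 - 4x_2 + 60, LT = x_1x_2.

S(f_1,f_2): lcm = x_1x_2. S = 1/2x_1 + 1/3x_2^2 - 5/2x_2 + 5/3.
  leading term x_1: no divisor's leading term divides it; move 1/2x_1 to the remainder.
  leading term x_2^2: no divisor's leading term divides it; move 1/3x_2^2 to the remainder.
  leading term x_2: no divisor's leading term divides it; move -5/2x_2 to the remainder.
  leading term 1: no divisor's leading term divides it; move 5/3 to the remainder.
  remainder 1/2x_1 + 1/3x_2^2 - 5/2x_2 + 5/3 ≠ 0; add h_4 = 1/2x_1 + 1/3x_2^2 - 5/2x_2 + 5/3 to the basis.

S(f_1,f_3): lcm = x_1x_2. S = -5/2x_1 - 3/2x_2^2 - 9/2x_2 + 25.
  leading term x_1: subtract (-5)·h_4 from -5/2x_1 - 3/2x_2^2 - 9/2x_2 + 25 → 1/6x_2^2 - 17x_2 + 100/3
  leading term x_2^2: no divisor's leading term divides it; move 1/6x_2^2 to the remainder.
  leading term x_2: no divisor's leading term divides it; move -17x_2 to the remainder.
  leading term 1: no divisor's leading term divides it; move 100/3 to the remainder.
  remainder 1/6x_2^2 - 17x_2 + 100/3 ≠ 0; add h_5 = 1/6x_2^2 - 17x_2 + 100/3 to the basis.

S(f_1,h_4): lcm = x_1x_2. S = 1/2x_1 - 2/3x_2^3 + 5x_2^2 - 35/6x_2 - 5.
  leading term x_1: subtract (1)·h_4 from 1/2x_1 - 2/3x_2^3 + 5x_2^2 - 35/6x_2 - 5 → -2/3x_2^3 + 14/3x_2^2 - 10/3x_2 - 20/3
  leading term x_2^3: subtract (-4x_2)·h_5 from -2/3x_2^3 + 14/3x_2^2 - 10/3x_2 - 20/3 → -190/3x_2^2 + 130x_2 - 20/3
  leading term x_2^2: subtract (-380)·h_5 from -190/3x_2^2 + 130x_2 - 20/3 → -6330x_2 + 12660
  leading term x_2: no divisor's leading term divides it; move -6330x_2 to the remainder.
  leading term 1: no divisor's leading term divides it; move 12660 to the remainder.
  remainder -6330x_2 + 12660 ≠ 0; add h_6 = -6330x_2 + 12660 to the basis.

The other S-polynomials (S(f_2,f_3), S(f_2,h_4), S(f_3,h_4), S(f_1,h_5), S(f_2,h_5), S(f_3,h_5), S(h_4,h_5), S(f_1,h_6), S(f_2,h_6), S(f_3,h_6), S(h_4,h_6), S(h_5,h_6)) all reduce to 0 modulo the current basis, so we have a Gröbner basis.
Inter-reduce: drop elements whose leading term is divisible by another's, tail-reduce, and make monic.
Reduced Gröbner basis: {x_1 - 4, x_2 - 2}.

From the last basis element, x_2 - 2 = 0, so x_2 takes values in {2}. Each choice, substituted upward through the basis, yields the corresponding point(s) of the solution set.
  x_2 = 2: the earlier basis element becomes x_1 - 4 = 0, giving x_1 = 4 — point (4, 2).
Check: every point annihilates each of the original generators.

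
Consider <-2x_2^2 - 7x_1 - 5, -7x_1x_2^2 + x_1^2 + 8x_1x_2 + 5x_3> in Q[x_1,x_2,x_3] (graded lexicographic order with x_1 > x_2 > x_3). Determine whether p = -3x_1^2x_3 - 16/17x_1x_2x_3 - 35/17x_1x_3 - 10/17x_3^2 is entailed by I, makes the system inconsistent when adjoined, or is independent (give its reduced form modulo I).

First compute the reduced Gröbner basis of I by Buchberger's algorithm.
f_1 = -2x_2^2 - 7x_1 - 5, LT = x_2^2.
f_2 = -7x_1x_2^2 + x_1^2 + 8x_1x_2 + 5x_3, LT = x_1x_2^2.

S(f_1,f_2): lcm = x_1x_2^2. S = 51/14x_1^2 + 8/7x_1x_2 + 5/2x_1 + 5/7x_3.
  leading term x_1^2: no divisor's leading term divides it; move 51/14x_1^2 to the remainder.
  leading term x_1x_2: no divisor's leading term divides it; move 8/7x_1x_2 to the remainder.
  leading term x_1: no divisor's leading term divides it; move 5/2x_1 to the remainder.
  leading term x_3: no divisor's leading term divides it; move 5/7x_3 to the remainder.
  remainder 51/14x_1^2 + 8/7x_1x_2 + 5/2x_1 + 5/7x_3 ≠ 0; add h_3 = 51/14x_1^2 + 8/7x_1x_2 + 5/2x_1 + 5/7x_3 to the basis.

The other S-polynomials (S(f_1,h_3), S(f_2,h_3)) all reduce to 0 modulo the current basis, so we have a Gröbner basis.
Inter-reduce: drop elements whose leading term is divisible by another's, tail-reduce, and make monic.
Reduced Gröbner basis: {x_1^2 + 16/51x_1x_2 + 35/51x_1 + 10/51x_3, x_2^2 + 7/2x_1 + 5/2}.
Label its elements g_1 = x_1^2 + 16/51x_1x_2 + 35/51x_1 + 10/51x_3, g_2 = x_2^2 + 7/2x_1 + 5/2.

Reduce p = -3x_1^2x_3 - 16/17x_1x_2x_3 - 35/17x_1x_3 - 10/17x_3^2 modulo G:
  leading term x_1^2x_3: subtract (-3x_3)·g_1 from -3x_1^2x_3 - 16/17x_1x_2x_3 - 35/17x_1x_3 - 10/17x_3^2 → 0
  normal form = 0.
Since the normal form is 0, p ∈ I.

The remainder on division by a Gröbner basis is unique — it is the normal form.

-3x_1^2x_3 - 16/17x_1x_2x_3 - 35/17x_1x_3 - 10/17x_3^2 lies in I (it reduces to 0).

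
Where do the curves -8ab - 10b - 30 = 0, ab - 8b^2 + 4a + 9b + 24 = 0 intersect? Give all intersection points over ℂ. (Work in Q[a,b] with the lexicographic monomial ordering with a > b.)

Compute a lex Gröbner basis by Buchberger's algorithm.
f_1 = -8ab - 10b - 30, LT = ab.
f_2 = ab + 4a - 8b^2 + 9b + 24, LT = ab.

S(f_1,f_2): lcm = ab. S = -4a + 8b^2 - 31/4b - 81/4.
  leading term a: no divisor's leading term divides it; move -4a to the remainder.
  leading term b^2: no divisor's leading term divides it; move 8b^2 to the remainder.
  leading term b: no divisor's leading term divides it; move -31/4b to the remainder.
  leading term 1: no divisor's leading term divides it; move -81/4 to the remainder.
  remainder -4a + 8b^2 - 31/4b - 81/4 ≠ 0; add h_3 = -4a + 8b^2 - 31/4b - 81/4 to the basis.

S(f_1,h_3): lcm = ab. S = 2b^3 - 31/16b^2 - 61/16b + 15/4.
  leading term b^3: no divisor's leading term divides it; move 2b^3 to the remainder.
  leading term b^2: no divisor's leading term divides it; move -31/16b^2 to the remainder.
  leading term b: no divisor's leading term divides it; move -61/16b to the remainder.
  leading term 1: no divisor's leading term divides it; move 15/4 to the remainder.
  remainder 2b^3 - 31/16b^2 - 61/16b + 15/4 ≠ 0; add h_4 = 2b^3 - 31/16b^2 - 61/16b + 15/4 to the basis.

The other S-polynomials (S(f_2,h_3), S(f_1,h_4), S(f_2,h_4), S(h_3,h_4)) all reduce to 0 modulo the current basis, so we have a Gröbner basis.
Inter-reduce: drop elements whose leading term is divisible by another's, tail-reduce, and make monic.
Reduced Gröbner basis: {a - 2b^2 + 31/16b + 81/16, b^3 - 31/32b^2 - 61/32b + 15/8}.

From the last basis element, b^3 - 31/32b^2 - 61/32b + 15/8 = 0, so b takes values in {1, -1/64 + sqrt(7681)/64, -sqrt(7681)/64 - 1/64}. Each choice, substituted upward through the basis, yields the corresponding point(s) of the solution set.
  b = 1: the earlier basis element becomes a + 5 = 0, giving a = -5 — point (-5, 1).
  b = -1/64 + sqrt(7681)/64: the earlier basis element becomes a + 41/32 + sqrt(7681)/32 = 0, giving a = -sqrt(7681)/32 - 41/32 — point (-sqrt(7681)/32 - 41/32, -1/64 + sqrt(7681)/64).
  b = -sqrt(7681)/64 - 1/64: the earlier basis element becomes a - sqrt(7681)/32 + 41/32 = 0, giving a = -41/32 + sqrt(7681)/32 — point (-41/32 + sqrt(7681)/32, -sqrt(7681)/64 - 1/64).
Check: every point annihilates each of the original generators.
A lex Gröbner basis triangularizes the system, enabling back-substitution.

{(-5, 1), (-sqrt(7681)/32 - 41/32, -1/64 + sqrt(7681)/64), (-41/32 + sqrt(7681)/32, -sqrt(7681)/64 - 1/64)}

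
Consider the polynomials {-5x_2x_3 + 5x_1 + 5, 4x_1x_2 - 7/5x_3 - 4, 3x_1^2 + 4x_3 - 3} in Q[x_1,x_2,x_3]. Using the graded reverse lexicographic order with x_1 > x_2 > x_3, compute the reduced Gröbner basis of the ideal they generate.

G = {x_1^2 + 4/3x_3 - 1, x_1x_2 - 7/20x_3 - 1, x_2^2 - 7/20x_1 - 4/3x_2 - 7/20x_3 - 161/60, x_1x_3 + 20/3x_1 - 20/7x_2 + 80/21, x_2x_3 - x_1 - 1, x_3^2 - 20/7x_1 + 20/3x_3 - 20/7}

This is the nonlinear analogue of row-reducing a linear system.

f_1 = -5x_2x_3 + 5x_1 + 5, LT = x_2x_3.
f_2 = 4x_1x_2 - 7/5x_3 - 4, LT = x_1x_2.
f_3 = 3x_1^2 + 4x_3 - 3, LT = x_1^2.

S(f_1,f_2): lcm = x_1x_2x_3. S = -x_1^2 + 7/20x_3^2 - x_1 + x_3.
  leading term x_1^2: subtract (-1/3)·f_3 from -x_1^2 + 7/20x_3^2 - x_1 + x_3 → 7/20x_3^2 - x_1 + 7/3x_3 - 1
  leading term x_3^2: no divisor's leading term divides it; move 7/20x_3^2 to the remainder.
  leading term x_1: no divisor's leading term divides it; move -x_1 to the remainder.
  leading term x_3: no divisor's leading term divides it; move 7/3x_3 to the remainder.
  leading term 1: no divisor's leading term divides it; move -1 to the remainder.
  remainder 7/20x_3^2 - x_1 + 7/3x_3 - 1 ≠ 0; add g_4 = 7/20x_3^2 - x_1 + 7/3x_3 - 1 to the basis.

S(f_2,f_3): lcm = x_1^2x_2. S = -7/20x_1x_3 - 4/3x_2x_3 - x_1 + x_2.
  leading term x_1x_3: no divisor's leading term divides it; move -7/20x_1x_3 to the remainder.
  leading term x_2x_3: subtract (4/15)·f_1 from -4/3x_2x_3 - x_1 + x_2 → -7/3x_1 + x_2 - 4/3
  leading term x_1: no divisor's leading term divides it; move -7/3x_1 to the remainder.
  leading term x_2: no divisor's leading term divides it; move x_2 to the remainder.
  leading term 1: no divisor's leading term divides it; move -4/3 to the remainder.
  remainder -7/20x_1x_3 - 7/3x_1 + x_2 - 4/3 ≠ 0; add g_5 = -7/20x_1x_3 - 7/3x_1 + x_2 - 4/3 to the basis.

S(f_1,g_5): lcm = x_1x_2x_3. S = -x_1^2 - 20/3x_1x_2 + 20/7x_2^2 - x_1 - 80/21x_2.
  leading term x_1^2: subtract (-1/3)·f_3 from -x_1^2 - 20/3x_1x_2 + 20/7x_2^2 - x_1 - 80/21x_2 → -20/3x_1x_2 + 20/7x_2^2 - x_1 - 80/21x_2 + 4/3x_3 - 1
  leading term x_1x_2: subtract (-5/3)·f_2 from -20/3x_1x_2 + 20/7x_2^2 - x_1 - 80/21x_2 + 4/3x_3 - 1 → 20/7x_2^2 - x_1 - 80/21x_2 - x_3 - 23/3
  leading term x_2^2: no divisor's leading term divides it; move 20/7x_2^2 to the remainder.
  leading term x_1: no divisor's leading term divides it; move -x_1 to the remainder.
  leading term x_2: no divisor's leading term divides it; move -80/21x_2 to the remainder.
  leading term x_3: no divisor's leading term divides it; move -x_3 to the remainder.
  leading term 1: no divisor's leading term divides it; move -23/3 to the remainder.
  remainder 20/7x_2^2 - x_1 - 80/21x_2 - x_3 - 23/3 ≠ 0; add g_6 = 20/7x_2^2 - x_1 - 80/21x_2 - x_3 - 23/3 to the basis.

The other S-polynomials (S(f_1,f_3), S(f_1,g_4), S(f_2,g_4), S(f_3,g_4), S(f_2,g_5), S(f_3,g_5), S(g_4,g_5), S(f_1,g_6), S(f_2,g_6), S(f_3,g_6), S(g_4,g_6), S(g_5,g_6)) all reduce to 0 modulo the current basis, so we have a Gröbner basis.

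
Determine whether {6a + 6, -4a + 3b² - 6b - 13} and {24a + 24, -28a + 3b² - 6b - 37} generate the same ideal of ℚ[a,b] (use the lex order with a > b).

Equality of ideals is decidable: compute both reduced Gröbner bases (unique for the ordering) and check whether they agree.
Buchberger on the first generating set:
f_1 = 6a + 6, LT = a.
f_2 = -4a + 3b² - 6b - 13, LT = a.

S(f_1,f_2): lcm = a. S = ¾b² - 3/2b - 9/4.
  leading term b²: no divisor's leading term divides it; move ¾b² to the remainder.
  leading term b: no divisor's leading term divides it; move -3/2b to the remainder.
  leading term 1: no divisor's leading term divides it; move -9/4 to the remainder.
  remainder ¾b² - 3/2b - 9/4 ≠ 0; add g_3 = ¾b² - 3/2b - 9/4 to the basis.

The other S-polynomials (S(f_1,g_3), S(f_2,g_3)) all reduce to 0 modulo the current basis, so we have a Gröbner basis.
Inter-reduce: drop elements whose leading term is divisible by another's, tail-reduce, and make monic.
Reduced Gröbner basis: {a + 1, b² - 2b - 3}.

Buchberger on the second generating set:
h_1 = 24a + 24, LT = a.
h_2 = -28a + 3b² - 6b - 37, LT = a.

S(h_1,h_2): lcm = a. S = 3/28b² - 3/14b - 9/28.
  leading term b²: no divisor's leading term divides it; move 3/28b² to the remainder.
  leading term b: no divisor's leading term divides it; move -3/14b to the remainder.
  leading term 1: no divisor's leading term divides it; move -9/28 to the remainder.
  remainder 3/28b² - 3/14b - 9/28 ≠ 0; add k_3 = 3/28b² - 3/14b - 9/28 to the basis.

The other S-polynomials (S(h_1,k_3), S(h_2,k_3)) all reduce to 0 modulo the current basis, so we have a Gröbner basis.
Inter-reduce: drop elements whose leading term is divisible by another's, tail-reduce, and make monic.
Reduced Gröbner basis: {a + 1, b² - 2b - 3}.

The two bases agree; hence the ideals are identical.

Yes, the ideals are equal.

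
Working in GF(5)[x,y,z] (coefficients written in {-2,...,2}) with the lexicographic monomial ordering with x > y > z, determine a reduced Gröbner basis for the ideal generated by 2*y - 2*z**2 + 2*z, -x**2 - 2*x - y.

Buchberger's algorithm terminates because the ascending chain of leading-term ideals stabilizes.

f_1 = 2*y - 2*z**2 + 2*z, LT = y.
f_2 = -x**2 - 2*x - y, LT = x**2.

The S-polynomials (S(f_1,f_2)) all reduce to 0 modulo the current basis, so we have a Gröbner basis.

G = {x**2 + 2*x + z**2 - z, y - z**2 + z}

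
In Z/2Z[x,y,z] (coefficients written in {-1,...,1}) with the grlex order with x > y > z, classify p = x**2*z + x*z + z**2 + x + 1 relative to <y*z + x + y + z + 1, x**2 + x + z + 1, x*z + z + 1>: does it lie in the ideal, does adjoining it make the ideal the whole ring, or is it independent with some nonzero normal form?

First compute the reduced Gröbner basis of I by Buchberger's algorithm.
f_1 = y*z + x + y + z + 1, LT = y*z.
f_2 = x**2 + x + z + 1, LT = x**2.
f_3 = x*z + z + 1, LT = x*z.

S(f_1,f_3): lcm = x*y*z. S = x**2 + x*y + x*z + y*z + x + y.
  reduce S modulo (f_1, f_2, f_3):
  remainder x*y + x + z + 1 ≠ 0; add h_4 = x*y + x + z + 1 to the basis.

S(f_2,f_3): lcm = x**2*z. S = z**2 + x + z.
  reduce S modulo (f_1, f_2, f_3, h_4):
  remainder z**2 + x + z ≠ 0; add h_5 = z**2 + x + z to the basis.

The other S-polynomials (S(f_1,f_2), S(f_1,h_4), S(f_2,h_4), S(f_3,h_4), S(f_1,h_5), S(f_2,h_5), S(f_3,h_5), S(h_4,h_5)) all reduce to 0 modulo the current basis, so we have a Gröbner basis.
Inter-reduce: drop elements whose leading term is divisible by another's, tail-reduce, and make monic.
Reduced Gröbner basis: {x**2 + x + z + 1, x*y + x + z + 1, x*z + z + 1, y*z + x + y + z + 1, z**2 + x + z}.
Label its elements g_1 = x**2 + x + z + 1, g_2 = x*y + x + z + 1, g_3 = x*z + z + 1, g_4 = y*z + x + y + z + 1, g_5 = z**2 + x + z.

Reduce p = x**2*z + x*z + z**2 + x + 1 modulo G:
  leading term x**2*z: subtract (z)·g_1 from x**2*z + x*z + z**2 + x + 1 → x + z + 1
  leading term x: no divisor's leading term divides it; move x to the remainder.
  leading term z: no divisor's leading term divides it; move z to the remainder.
  leading term 1: no divisor's leading term divides it; move 1 to the remainder.
  normal form = x + z + 1.
The normal form is nonzero, so p ∉ I. Since p minus its normal form lies in I, I + (p) = I + (r) where r = x + z + 1; decide whether this ideal is the whole ring.
Run Buchberger on G together with r (pairs among the g_i already reduce to 0 since G is a Gröbner basis):
g_1 = x**2 + x + z + 1, LT = x**2.
g_2 = x*y + x + z + 1, LT = x*y.
g_3 = x*z + z + 1, LT = x*z.
g_4 = y*z + x + y + z + 1, LT = y*z.
g_5 = z**2 + x + z, LT = z**2.
r = x + z + 1, LT = x.

The S-polynomials (S(g_1,g_2), S(g_1,g_3), S(g_1,g_4), S(g_1,g_5), S(g_1,r), S(g_2,g_3), S(g_2,g_4), S(g_2,g_5), S(g_2,r), S(g_3,g_4), S(g_3,g_5), S(g_3,r), S(g_4,g_5), S(g_4,r), S(g_5,r)) all reduce to 0 modulo the current basis, so we have a Gröbner basis.
Inter-reduce: drop elements whose leading term is divisible by another's, tail-reduce, and make monic.
Reduced Gröbner basis: {y*z + y, z**2 + 1, x + z + 1}.
The reduced Gröbner basis of I + (p) is {y*z + y, z**2 + 1, x + z + 1} ≠ {1}, a proper ideal, so the enlarged system stays consistent: p is independent of I, with normal form x + z + 1.

x**2*z + x*z + z**2 + x + 1 is independent of I; its normal form modulo I is x + z + 1.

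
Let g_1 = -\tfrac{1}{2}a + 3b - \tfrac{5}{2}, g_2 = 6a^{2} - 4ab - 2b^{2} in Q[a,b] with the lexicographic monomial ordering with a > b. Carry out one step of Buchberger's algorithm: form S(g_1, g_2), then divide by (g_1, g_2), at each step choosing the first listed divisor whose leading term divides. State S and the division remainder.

lcm(LM(g_1), LM(g_2)) = a^{2}.
S = (lcm/LT(g_1))·g_1 − (lcm/LT(g_2))·g_2 = -\tfrac{16}{3}ab + 5a + \tfrac{1}{3}b^{2}.
Reduce S modulo (g_1, g_2) in that order:
  leading term ab: subtract (\tfrac{32}{3}b)·g_1 from -\tfrac{16}{3}ab + 5a + \tfrac{1}{3}b^{2} → 5a - \tfrac{95}{3}b^{2} + \tfrac{80}{3}b
  leading term a: subtract (-10)·g_1 from 5a - \tfrac{95}{3}b^{2} + \tfrac{80}{3}b → -\tfrac{95}{3}b^{2} + \tfrac{170}{3}b - 25
  leading term b^{2}: no divisor's leading term divides it; move -\tfrac{95}{3}b^{2} to the remainder.
  leading term b: no divisor's leading term divides it; move \tfrac{170}{3}b to the remainder.
  leading term 1: no divisor's leading term divides it; move -25 to the remainder.
The remainder -\tfrac{95}{3}b^{2} + \tfrac{170}{3}b - 25 is nonzero, so it would be added as the next basis element.
An S-polynomial is built so that the two leading terms cancel; whether anything survives reduction is exactly the Gröbner-basis criterion.

S(g_1, g_2) = -\tfrac{16}{3}ab + 5a + \tfrac{1}{3}b^{2}; remainder on division = -\tfrac{95}{3}b^{2} + \tfrac{170}{3}b - 25.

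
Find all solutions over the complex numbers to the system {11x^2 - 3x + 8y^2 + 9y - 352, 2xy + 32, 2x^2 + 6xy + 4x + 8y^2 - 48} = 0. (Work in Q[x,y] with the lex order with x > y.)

{(-4, 4)}

Compute a lex Gröbner basis by Buchberger's algorithm.
f_1 = 11x^2 - 3x + 8y^2 + 9y - 352, LT = x^2.
f_2 = 2xy + 32, LT = xy.
f_3 = 2x^2 + 6xy + 4x + 8y^2 - 48, LT = x^2.

S(f_1,f_2): lcm = x^2y. S = -3/11xy - 16x + 8/11y^3 + 9/11y^2 - 32y.
  leading term xy: subtract (-3/22)·f_2 from -3/11xy - 16x + 8/11y^3 + 9/11y^2 - 32y → -16x + 8/11y^3 + 9/11y^2 - 32y + 48/11
  leading term x: no divisor's leading term divides it; move -16x to the remainder.
  leading term y^3: no divisor's leading term divides it; move 8/11y^3 to the remainder.
  leading term y^2: no divisor's leading term divides it; move 9/11y^2 to the remainder.
  leading term y: no divisor's leading term divides it; move -32y to the remainder.
  leading term 1: no divisor's leading term divides it; move 48/11 to the remainder.
  remainder -16x + 8/11y^3 + 9/11y^2 - 32y + 48/11 ≠ 0; add h_4 = -16x + 8/11y^3 + 9/11y^2 - 32y + 48/11 to the basis.

S(f_1,f_3): lcm = x^2. S = -3xy - 25/11x - 36/11y^2 + 9/11y - 8.
  leading term xy: subtract (-3/2)·f_2 from -3xy - 25/11x - 36/11y^2 + 9/11y - 8 → -25/11x - 36/11y^2 + 9/11y + 40
  leading term x: subtract (25/176)·h_4 from -25/11x - 36/11y^2 + 9/11y + 40 → -25/242y^3 - 6561/1936y^2 + 59/11y + 4765/121
  leading term y^3: no divisor's leading term divides it; move -25/242y^3 to the remainder.
  leading term y^2: no divisor's leading term divides it; move -6561/1936y^2 to the remainder.
  leading term y: no divisor's leading term divides it; move 59/11y to the remainder.
  leading term 1: no divisor's leading term divides it; move 4765/121 to the remainder.
  remainder -25/242y^3 - 6561/1936y^2 + 59/11y + 4765/121 ≠ 0; add h_5 = -25/242y^3 - 6561/1936y^2 + 59/11y + 4765/121 to the basis.

S(f_2,f_3): lcm = x^2y. S = -3xy^2 - 2xy + 16x - 4y^3 + 24y.
  leading term xy^2: subtract (-3/2y)·f_2 from -3xy^2 - 2xy + 16x - 4y^3 + 24y → -2xy + 16x - 4y^3 + 72y
  leading term xy: subtract (-1)·f_2 from -2xy + 16x - 4y^3 + 72y → 16x - 4y^3 + 72y + 32
  leading term x: subtract (-1)·h_4 from 16x - 4y^3 + 72y + 32 → -36/11y^3 + 9/11y^2 + 40y + 400/11
  leading term y^3: subtract (792/25)·h_5 from -36/11y^3 + 9/11y^2 + 40y + 400/11 → 5409/50y^2 - 3248/25y - 6056/5
  leading term y^2: no divisor's leading term divides it; move 5409/50y^2 to the remainder.
  leading term y: no divisor's leading term divides it; move -3248/25y to the remainder.
  leading term 1: no divisor's leading term divides it; move -6056/5 to the remainder.
  remainder 5409/50y^2 - 3248/25y - 6056/5 ≠ 0; add h_6 = 5409/50y^2 - 3248/25y - 6056/5 to the basis.

S(f_2,h_5): lcm = xy^3. S = -6561/200xy^2 + 1298/25xy + 1906/5x + 16y^2.
  leading term xy^2: subtract (-6561/400y)·f_2 from -6561/200xy^2 + 1298/25xy + 1906/5x + 16y^2 → 1298/25xy + 1906/5x + 16y^2 + 13122/25y
  leading term xy: subtract (649/25)·f_2 from 1298/25xy + 1906/5x + 16y^2 + 13122/25y → 1906/5x + 16y^2 + 13122/25y - 20768/25
  leading term x: subtract (-953/40)·h_4 from 1906/5x + 16y^2 + 13122/25y - 20768/25 → 953/55y^3 + 15617/440y^2 - 5938/25y - 199858/275
  leading term y^3: subtract (-20966/125)·h_5 from 953/55y^3 + 15617/440y^2 - 5938/25y - 199858/275 → -66616/125y^2 + 82764/125y + 29392/5
  leading term y^2: subtract (-133232/27045)·h_6 from -66616/125y^2 + 82764/125y + 29392/5 → 2986588/135225y - 11946352/135225
  leading term y: no divisor's leading term divides it; move 2986588/135225y to the remainder.
  leading term 1: no divisor's leading term divides it; move -11946352/135225 to the remainder.
  remainder 2986588/135225y - 11946352/135225 ≠ 0; add h_7 = 2986588/135225y - 11946352/135225 to the basis.

The other S-polynomials (S(f_1,h_4), S(f_2,h_4), S(f_3,h_4), S(f_1,h_5), S(f_3,h_5), S(h_4,h_5), S(f_1,h_6), S(f_2,h_6), S(f_3,h_6), S(h_4,h_6), S(h_5,h_6), S(f_1,h_7), S(f_2,h_7), S(f_3,h_7), S(h_4,h_7), S(h_5,h_7), S(h_6,h_7)) all reduce to 0 modulo the current basis, so we have a Gröbner basis.
Inter-reduce: drop elements whose leading term is divisible by another's, tail-reduce, and make monic.
Reduced Gröbner basis: {x + 4, y - 4}.

From the last basis element, y - 4 = 0, so y takes values in {4}. Each choice, substituted upward through the basis, yields the corresponding point(s) of the solution set.
  y = 4: the earlier basis element becomes x + 4 = 0, giving x = -4 — point (-4, 4).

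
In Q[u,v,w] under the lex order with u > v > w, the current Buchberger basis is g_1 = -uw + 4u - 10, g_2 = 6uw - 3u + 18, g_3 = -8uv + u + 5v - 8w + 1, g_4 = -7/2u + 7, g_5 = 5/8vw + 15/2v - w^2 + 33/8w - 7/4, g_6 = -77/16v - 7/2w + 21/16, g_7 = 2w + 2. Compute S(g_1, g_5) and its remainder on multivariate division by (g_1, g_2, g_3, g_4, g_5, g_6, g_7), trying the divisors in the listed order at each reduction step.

lcm(LM(g_1), LM(g_5)) = uvw.
S = (lcm/LT(g_1))·g_1 − (lcm/LT(g_5))·g_5 = -16uv + 8/5uw^2 - 33/5uw + 14/5u + 10v.
Reduce S modulo (g_1, g_2, g_3, g_4, g_5, g_6, g_7) in that order:
  leading term uv: subtract (2)·g_3 from -16uv + 8/5uw^2 - 33/5uw + 14/5u + 10v → 8/5uw^2 - 33/5uw + 4/5u + 16w - 2
  leading term uw^2: subtract (-8/5w)·g_1 from 8/5uw^2 - 33/5uw + 4/5u + 16w - 2 → -1/5uw + 4/5u - 2
  leading term uw: subtract (1/5)·g_1 from -1/5uw + 4/5u - 2 → 0
The remainder is 0, so this S-polynomial contributes no new basis element.

S(g_1, g_5) = -16uv + 8/5uw^2 - 33/5uw + 14/5u + 10v; remainder on division = 0.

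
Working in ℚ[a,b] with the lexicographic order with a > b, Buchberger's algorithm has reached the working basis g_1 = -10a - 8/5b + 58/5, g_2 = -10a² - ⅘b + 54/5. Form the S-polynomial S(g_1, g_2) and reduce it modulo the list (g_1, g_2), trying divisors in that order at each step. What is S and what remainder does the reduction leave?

S(g_1, g_2) = 4/25ab - 29/25a - 2/25b + 27/25; remainder on division = -16/625b² + 182/625b - 166/625.

lcm(LM(g_1), LM(g_2)) = a².
S = (lcm/LT(g_1))·g_1 − (lcm/LT(g_2))·g_2 = 4/25ab - 29/25a - 2/25b + 27/25.
Reduce S modulo (g_1, g_2) in that order:
  leading term ab: subtract (-2/125b)·g_1 from 4/25ab - 29/25a - 2/25b + 27/25 → -29/25a - 16/625b² + 66/625b + 27/25
  leading term a: subtract (29/250)·g_1 from -29/25a - 16/625b² + 66/625b + 27/25 → -16/625b² + 182/625b - 166/625
  leading term b²: no divisor's leading term divides it; move -16/625b² to the remainder.
  leading term b: no divisor's leading term divides it; move 182/625b to the remainder.
  leading term 1: no divisor's leading term divides it; move -166/625 to the remainder.
The remainder -16/625b² + 182/625b - 166/625 is nonzero, so it would be added as the next basis element.
This is the inner loop of Buchberger's algorithm — each nonzero remainder becomes a new basis element.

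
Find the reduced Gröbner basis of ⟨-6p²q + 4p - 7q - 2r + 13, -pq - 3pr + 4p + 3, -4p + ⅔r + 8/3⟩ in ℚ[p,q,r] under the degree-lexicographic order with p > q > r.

f_1 = -6p²q + 4p - 7q - 2r + 13, LT = p²q.
f_2 = -pq - 3pr + 4p + 3, LT = pq.
f_3 = -4p + ⅔r + 8/3, LT = p.

S(f_1,f_2): lcm = p²q. S = -3p²r + 4p² + 7/3p + 7/6q + ⅓r - 13/6.
  leading term p²r: subtract (¾pr)·f_3 from -3p²r + 4p² + 7/3p + 7/6q + ⅓r - 13/6 → -½pr² + 4p² - 2pr + 7/3p + 7/6q + ⅓r - 13/6
  leading term pr²: subtract (⅛r²)·f_3 from -½pr² + 4p² - 2pr + 7/3p + 7/6q + ⅓r - 13/6 → -1/12r³ + 4p² - 2pr - ⅓r² + 7/3p + 7/6q + ⅓r - 13/6
  leading term r³: no divisor's leading term divides it; move -1/12r³ to the remainder.
  leading term p²: subtract (-p)·f_3 from 4p² - 2pr - ⅓r² + 7/3p + 7/6q + ⅓r - 13/6 → -4/3pr - ⅓r² + 5p + 7/6q + ⅓r - 13/6
  leading term pr: subtract (⅓r)·f_3 from -4/3pr - ⅓r² + 5p + 7/6q + ⅓r - 13/6 → -5/9r² + 5p + 7/6q - 5/9r - 13/6
  leading term r²: no divisor's leading term divides it; move -5/9r² to the remainder.
  leading term p: subtract (-5/4)·f_3 from 5p + 7/6q - 5/9r - 13/6 → 7/6q + 5/18r + 7/6
  leading term q: no divisor's leading term divides it; move 7/6q to the remainder.
  leading term r: no divisor's leading term divides it; move 5/18r to the remainder.
  leading term 1: no divisor's leading term divides it; move 7/6 to the remainder.
  remainder -1/12r³ - 5/9r² + 7/6q + 5/18r + 7/6 ≠ 0; add g_4 = -1/12r³ - 5/9r² + 7/6q + 5/18r + 7/6 to the basis.

S(f_2,f_3): lcm = pq. S = 3pr + ⅙qr - 4p + ⅔q - 3.
  leading term pr: subtract (-¾r)·f_3 from 3pr + ⅙qr - 4p + ⅔q - 3 → ⅙qr + ½r² - 4p + ⅔q + 2r - 3
  leading term qr: no divisor's leading term divides it; move ⅙qr to the remainder.
  leading term r²: no divisor's leading term divides it; move ½r² to the remainder.
  leading term p: subtract (1)·f_3 from -4p + ⅔q + 2r - 3 → ⅔q + 4/3r - 17/3
  leading term q: no divisor's leading term divides it; move ⅔q to the remainder.
  leading term r: no divisor's leading term divides it; move 4/3r to the remainder.
  leading term 1: no divisor's leading term divides it; move -17/3 to the remainder.
  remainder ⅙qr + ½r² + ⅔q + 4/3r - 17/3 ≠ 0; add g_5 = ⅙qr + ½r² + ⅔q + 4/3r - 17/3 to the basis.

S(g_4,g_5): lcm = qr³. S = -3r⁴ + 8/3qr² - 8r³ - 14q² - 10/3qr + 34r² - 14q.
  leading term r⁴: subtract (36r)·g_4 from -3r⁴ + 8/3qr² - 8r³ - 14q² - 10/3qr + 34r² - 14q → 8/3qr² + 12r³ - 14q² - 136/3qr + 24r² - 14q - 42r
  leading term qr²: subtract (16r)·g_5 from 8/3qr² + 12r³ - 14q² - 136/3qr + 24r² - 14q - 42r → 4r³ - 14q² - 56qr + 8/3r² - 14q + 146/3r
  leading term r³: subtract (-48)·g_4 from 4r³ - 14q² - 56qr + 8/3r² - 14q + 146/3r → -14q² - 56qr - 24r² + 42q + 62r + 56
  leading term q²: no divisor's leading term divides it; move -14q² to the remainder.
  leading term qr: subtract (-336)·g_5 from -56qr - 24r² + 42q + 62r + 56 → 144r² + 266q + 510r - 1848
  leading term r²: no divisor's leading term divides it; move 144r² to the remainder.
  leading term q: no divisor's leading term divides it; move 266q to the remainder.
  leading term r: no divisor's leading term divides it; move 510r to the remainder.
  leading term 1: no divisor's leading term divides it; move -1848 to the remainder.
  remainder -14q² + 144r² + 266q + 510r - 1848 ≠ 0; add g_6 = -14q² + 144r² + 266q + 510r - 1848 to the basis.

The other S-polynomials (S(f_1,f_3), S(f_1,g_4), S(f_2,g_4), S(f_3,g_4), S(f_1,g_5), S(f_2,g_5), S(f_3,g_5), S(f_1,g_6), S(f_2,g_6), S(f_3,g_6), S(g_4,g_6), S(g_5,g_6)) all reduce to 0 modulo the current basis, so we have a Gröbner basis.
Inter-reduce: drop elements whose leading term is divisible by another's, tail-reduce, and make monic.

G = {r³ + 20/3r² - 14q - 10/3r - 14, q² - 72/7r² - 19q - 255/7r + 132, qr + 3r² + 4q + 8r - 34, p - ⅙r - ⅔}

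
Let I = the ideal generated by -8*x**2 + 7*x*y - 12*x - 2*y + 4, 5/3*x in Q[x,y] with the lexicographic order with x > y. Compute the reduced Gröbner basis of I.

G = {x, y - 2}

f_1 = -8*x**2 + 7*x*y - 12*x - 2*y + 4, LT = x**2.
f_2 = 5/3*x, LT = x.

S(f_1,f_2): lcm = x**2. S = -7/8*x*y + 3/2*x + 1/4*y - 1/2.
  leading term x*y: subtract (-21/40*y)·f_2 from -7/8*x*y + 3/2*x + 1/4*y - 1/2 → 3/2*x + 1/4*y - 1/2
  leading term x: subtract (9/10)·f_2 from 3/2*x + 1/4*y - 1/2 → 1/4*y - 1/2
  leading term y: no divisor's leading term divides it; move 1/4*y to the remainder.
  leading term 1: no divisor's leading term divides it; move -1/2 to the remainder.
  remainder 1/4*y - 1/2 ≠ 0; add g_3 = 1/4*y - 1/2 to the basis.

The other S-polynomials (S(f_1,g_3), S(f_2,g_3)) all reduce to 0 modulo the current basis, so we have a Gröbner basis.
Inter-reduce: drop elements whose leading term is divisible by another's, tail-reduce, and make monic.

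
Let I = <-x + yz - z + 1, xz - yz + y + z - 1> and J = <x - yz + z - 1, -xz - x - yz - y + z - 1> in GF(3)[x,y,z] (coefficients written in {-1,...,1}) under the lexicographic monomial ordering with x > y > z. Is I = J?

Equality of ideals is decidable: compute both reduced Gröbner bases (unique for the ordering) and check whether they agree.
Buchberger on the first generating set:
f_1 = -x + yz - z + 1, LT = x.
f_2 = xz - yz + y + z - 1, LT = xz.

S(f_1,f_2): lcm = xz. S = -yz^2 + yz - y + z^2 + z + 1.
  leading term yz^2: no divisor's leading term divides it; move -yz^2 to the remainder.
  leading term yz: no divisor's leading term divides it; move yz to the remainder.
  leading term y: no divisor's leading term divides it; move -y to the remainder.
  leading term z^2: no divisor's leading term divides it; move z^2 to the remainder.
  leading term z: no divisor's leading term divides it; move z to the remainder.
  leading term 1: no divisor's leading term divides it; move 1 to the remainder.
  remainder -yz^2 + yz - y + z^2 + z + 1 ≠ 0; add g_3 = -yz^2 + yz - y + z^2 + z + 1 to the basis.

S(f_1,g_3): leading monomials are coprime, so the S-polynomial reduces to 0 (Buchberger's first criterion).
S(f_2,g_3): lcm = xyz^2. S = xyz - xy + xz^2 + xz + x - y^2z^2 + y^2z + yz^2 - yz.
  leading term xyz: subtract (-yz)·f_1 from xyz - xy + xz^2 + xz + x - y^2z^2 + y^2z + yz^2 - yz → -xy + xz^2 + xz + x + y^2z
  leading term xy: subtract (y)·f_1 from -xy + xz^2 + xz + x + y^2z → xz^2 + xz + x + yz - y
  leading term xz^2: subtract (-z^2)·f_1 from xz^2 + xz + x + yz - y → xz + x + yz^3 + yz - y - z^3 + z^2
  leading term xz: subtract (-z)·f_1 from xz + x + yz^3 + yz - y - z^3 + z^2 → x + yz^3 + yz^2 + yz - y - z^3 + z
  leading term x: subtract (-1)·f_1 from x + yz^3 + yz^2 + yz - y - z^3 + z → yz^3 + yz^2 - yz - y - z^3 + 1
  leading term yz^3: subtract (-z)·g_3 from yz^3 + yz^2 - yz - y - z^3 + 1 → -yz^2 + yz - y + z^2 + z + 1
  leading term yz^2: subtract (1)·g_3 from -yz^2 + yz - y + z^2 + z + 1 → 0
  remainder 0.

Every S-polynomial of the final basis reduces to 0, so we have a Gröbner basis.
Inter-reduce: drop elements whose leading term is divisible by another's, tail-reduce, and make monic.
Reduced Gröbner basis: {x - yz + z - 1, yz^2 - yz + y - z^2 - z - 1}.

Buchberger on the second generating set:
h_1 = x - yz + z - 1, LT = x.
h_2 = -xz - x - yz - y + z - 1, LT = xz.

S(h_1,h_2): lcm = xz. S = -x - yz^2 - yz - y + z^2 - 1.
  leading term x: subtract (-1)·h_1 from -x - yz^2 - yz - y + z^2 - 1 → -yz^2 + yz - y + z^2 + z + 1
  leading term yz^2: no divisor's leading term divides it; move -yz^2 to the remainder.
  leading term yz: no divisor's leading term divides it; move yz to the remainder.
  leading term y: no divisor's leading term divides it; move -y to the remainder.
  leading term z^2: no divisor's leading term divides it; move z^2 to the remainder.
  leading term z: no divisor's leading term divides it; move z to the remainder.
  leading term 1: no divisor's leading term divides it; move 1 to the remainder.
  remainder -yz^2 + yz - y + z^2 + z + 1 ≠ 0; add k_3 = -yz^2 + yz - y + z^2 + z + 1 to the basis.

S(h_1,k_3): leading monomials are coprime, so the S-polynomial reduces to 0 (Buchberger's first criterion).
S(h_2,k_3): lcm = xyz^2. S = -xyz - xy + xz^2 + xz + x + y^2z^2 + y^2z - yz^2 + yz.
  leading term xyz: subtract (-yz)·h_1 from -xyz - xy + xz^2 + xz + x + y^2z^2 + y^2z - yz^2 + yz → -xy + xz^2 + xz + x + y^2z
  leading term xy: subtract (-y)·h_1 from -xy + xz^2 + xz + x + y^2z → xz^2 + xz + x + yz - y
  leading term xz^2: subtract (z^2)·h_1 from xz^2 + xz + x + yz - y → xz + x + yz^3 + yz - y - z^3 + z^2
  leading term xz: subtract (z)·h_1 from xz + x + yz^3 + yz - y - z^3 + z^2 → x + yz^3 + yz^2 + yz - y - z^3 + z
  leading term x: subtract (1)·h_1 from x + yz^3 + yz^2 + yz - y - z^3 + z → yz^3 + yz^2 - yz - y - z^3 + 1
  leading term yz^3: subtract (-z)·k_3 from yz^3 + yz^2 - yz - y - z^3 + 1 → -yz^2 + yz - y + z^2 + z + 1
  leading term yz^2: subtract (1)·k_3 from -yz^2 + yz - y + z^2 + z + 1 → 0
  remainder 0.

Every S-polynomial of the final basis reduces to 0, so we have a Gröbner basis.
Inter-reduce: drop elements whose leading term is divisible by another's, tail-reduce, and make monic.
Reduced Gröbner basis: {x - yz + z - 1, yz^2 - yz + y - z^2 - z - 1}.

These coincide, so the ideals are equal.

Yes, the ideals are equal.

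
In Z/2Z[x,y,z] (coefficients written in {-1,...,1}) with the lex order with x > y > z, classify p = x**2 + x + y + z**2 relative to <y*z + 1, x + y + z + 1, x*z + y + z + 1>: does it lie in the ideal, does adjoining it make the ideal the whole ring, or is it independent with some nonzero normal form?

First compute the reduced Gröbner basis of I by Buchberger's algorithm.
f_1 = y*z + 1, LT = y*z.
f_2 = x + y + z + 1, LT = x.
f_3 = x*z + y + z + 1, LT = x*z.

S(f_1,f_3): lcm = x*y*z. S = x + y**2 + y*z + y.
  leading term x: subtract (1)·f_2 from x + y**2 + y*z + y → y**2 + y*z + z + 1
  leading term y**2: no divisor's leading term divides it; move y**2 to the remainder.
  leading term y*z: subtract (1)·f_1 from y*z + z + 1 → z
  leading term z: no divisor's leading term divides it; move z to the remainder.
  remainder y**2 + z ≠ 0; add h_4 = y**2 + z to the basis.

S(f_2,f_3): lcm = x*z. S = y*z + y + z**2 + 1.
  leading term y*z: subtract (1)·f_1 from y*z + y + z**2 + 1 → y + z**2
  leading term y: no divisor's leading term divides it; move y to the remainder.
  leading term z**2: no divisor's leading term divides it; move z**2 to the remainder.
  remainder y + z**2 ≠ 0; add h_5 = y + z**2 to the basis.

S(f_1,h_5): lcm = y*z. S = z**3 + 1.
  leading term z**3: no divisor's leading term divides it; move z**3 to the remainder.
  leading term 1: no divisor's leading term divides it; move 1 to the remainder.
  remainder z**3 + 1 ≠ 0; add h_6 = z**3 + 1 to the basis.

The other S-polynomials (S(f_1,f_2), S(f_1,h_4), S(f_2,h_4), S(f_3,h_4), S(f_2,h_5), S(f_3,h_5), S(h_4,h_5), S(f_1,h_6), S(f_2,h_6), S(f_3,h_6), S(h_4,h_6), S(h_5,h_6)) all reduce to 0 modulo the current basis, so we have a Gröbner basis.
Inter-reduce: drop elements whose leading term is divisible by another's, tail-reduce, and make monic.
Reduced Gröbner basis: {x + z**2 + z + 1, y + z**2, z**3 + 1}.
Label its elements g_1 = x + z**2 + z + 1, g_2 = y + z**2, g_3 = z**3 + 1.

Reduce p = x**2 + x + y + z**2 modulo G:
  leading term x**2: subtract (x)·g_1 from x**2 + x + y + z**2 → x*z**2 + x*z + y + z**2
  leading term x*z**2: subtract (z**2)·g_1 from x*z**2 + x*z + y + z**2 → x*z + y + z**4 + z**3
  leading term x*z: subtract (z)·g_1 from x*z + y + z**4 + z**3 → y + z**4 + z**2 + z
  leading term y: subtract (1)·g_2 from y + z**4 + z**2 + z → z**4 + z
  leading term z**4: subtract (z)·g_3 from z**4 + z → 0
  normal form = 0.
Since the normal form is 0, p ∈ I.

x**2 + x + y + z**2 lies in I (it reduces to 0).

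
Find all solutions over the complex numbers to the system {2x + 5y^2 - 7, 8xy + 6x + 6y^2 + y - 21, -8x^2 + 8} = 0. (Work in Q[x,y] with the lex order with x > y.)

Compute a lex Gröbner basis by Buchberger's algorithm.
f_1 = 2x + 5y^2 - 7, LT = x.
f_2 = 8xy + 6x + 6y^2 + y - 21, LT = xy.
f_3 = -8x^2 + 8, LT = x^2.

S(f_1,f_2): lcm = xy. S = -3/4x + 5/2y^3 - 3/4y^2 - 29/8y + 21/8.
  leading term x: subtract (-3/8)·f_1 from -3/4x + 5/2y^3 - 3/4y^2 - 29/8y + 21/8 → 5/2y^3 + 9/8y^2 - 29/8y
  leading term y^3: no divisor's leading term divides it; move 5/2y^3 to the remainder.
  leading term y^2: no divisor's leading term divides it; move 9/8y^2 to the remainder.
  leading term y: no divisor's leading term divides it; move -29/8y to the remainder.
  remainder 5/2y^3 + 9/8y^2 - 29/8y ≠ 0; add h_4 = 5/2y^3 + 9/8y^2 - 29/8y to the basis.

S(f_1,f_3): lcm = x^2. S = 5/2xy^2 - 7/2x + 1.
  leading term xy^2: subtract (5/4y^2)·f_1 from 5/2xy^2 - 7/2x + 1 → -7/2x - 25/4y^4 + 35/4y^2 + 1
  leading term x: subtract (-7/4)·f_1 from -7/2x - 25/4y^4 + 35/4y^2 + 1 → -25/4y^4 + 35/2y^2 - 45/4
  leading term y^4: subtract (-5/2y)·h_4 from -25/4y^4 + 35/2y^2 - 45/4 → 45/16y^3 + 135/16y^2 - 45/4
  leading term y^3: subtract (9/8)·h_4 from 45/16y^3 + 135/16y^2 - 45/4 → 459/64y^2 + 261/64y - 45/4
  leading term y^2: no divisor's leading term divides it; move 459/64y^2 to the remainder.
  leading term y: no divisor's leading term divides it; move 261/64y to the remainder.
  leading term 1: no divisor's leading term divides it; move -45/4 to the remainder.
  remainder 459/64y^2 + 261/64y - 45/4 ≠ 0; add h_5 = 459/64y^2 + 261/64y - 45/4 to the basis.

S(f_2,f_3): lcm = x^2y. S = 3/4x^2 + 3/4xy^2 + 1/8xy - 21/8x + y.
  leading term x^2: subtract (3/8x)·f_1 from 3/4x^2 + 3/4xy^2 + 1/8xy - 21/8x + y → -9/8xy^2 + 1/8xy + y
  leading term xy^2: subtract (-9/16y^2)·f_1 from -9/8xy^2 + 1/8xy + y → 1/8xy + 45/16y^4 - 63/16y^2 + y
  leading term xy: subtract (1/16y)·f_1 from 1/8xy + 45/16y^4 - 63/16y^2 + y → 45/16y^4 - 5/16y^3 - 63/16y^2 + 23/16y
  leading term y^4: subtract (9/8y)·h_4 from 45/16y^4 - 5/16y^3 - 63/16y^2 + 23/16y → -101/64y^3 + 9/64y^2 + 23/16y
  leading term y^3: subtract (-101/160)·h_4 from -101/64y^3 + 9/64y^2 + 23/16y → 1089/1280y^2 - 1089/1280y
  leading term y^2: subtract (121/1020)·h_5 from 1089/1280y^2 - 1089/1280y → -363/272y + 363/272
  leading term y: no divisor's leading term divides it; move -363/272y to the remainder.
  leading term 1: no divisor's leading term divides it; move 363/272 to the remainder.
  remainder -363/272y + 363/272 ≠ 0; add h_6 = -363/272y + 363/272 to the basis.

S(f_1,h_4): leading monomials are coprime, so the S-polynomial reduces to 0 (Buchberger's first criterion).
S(f_2,h_4): lcm = xy^3. S = 3/10xy^2 + 29/20xy + 3/4y^4 + 1/8y^3 - 21/8y^2.
  leading term xy^2: subtract (3/20y^2)·f_1 from 3/10xy^2 + 29/20xy + 3/4y^4 + 1/8y^3 - 21/8y^2 → 29/20xy + 1/8y^3 - 63/40y^2
  leading term xy: subtract (29/40y)·f_1 from 29/20xy + 1/8y^3 - 63/40y^2 → -7/2y^3 - 63/40y^2 + 203/40y
  leading term y^3: subtract (-7/5)·h_4 from -7/2y^3 - 63/40y^2 + 203/40y → 0
  remainder 0.

S(f_3,h_4): leading monomials are coprime, so the S-polynomial reduces to 0 (Buchberger's first criterion).
S(f_1,h_5): leading monomials are coprime, so the S-polynomial reduces to 0 (Buchberger's first criterion).
S(f_2,h_5): lcm = xy^2. S = 37/204xy + 80/51x + 3/4y^3 + 1/8y^2 - 21/8y.
  leading term xy: subtract (37/408y)·f_1 from 37/204xy + 80/51x + 3/4y^3 + 1/8y^2 - 21/8y → 80/51x + 121/408y^3 + 1/8y^2 - 203/102y
  leading term x: subtract (40/51)·f_1 from 80/51x + 121/408y^3 + 1/8y^2 - 203/102y → 121/408y^3 - 1549/408y^2 - 203/102y + 280/51
  leading term y^3: subtract (121/1020)·h_4 from 121/408y^3 - 1549/408y^2 - 203/102y + 280/51 → -32069/8160y^2 - 12731/8160y + 280/51
  leading term y^2: subtract (-64138/117045)·h_5 from -32069/8160y^2 - 12731/8160y + 280/51 → 3509/5202y - 3509/5202
  leading term y: subtract (-232/459)·h_6 from 3509/5202y - 3509/5202 → 0
  remainder 0.

S(f_3,h_5): leading monomials are coprime, so the S-polynomial reduces to 0 (Buchberger's first criterion).
S(h_4,h_5): lcm = y^3. S = -121/1020y^2 + 121/1020y.
  leading term y^2: subtract (-1936/117045)·h_5 from -121/1020y^2 + 121/1020y → 484/2601y - 484/2601
  leading term y: subtract (-64/459)·h_6 from 484/2601y - 484/2601 → 0
  remainder 0.

S(f_1,h_6): leading monomials are coprime, so the S-polynomial reduces to 0 (Buchberger's first criterion).
S(f_2,h_6): lcm = xy. S = 7/4x + 3/4y^2 + 1/8y - 21/8.
  leading term x: subtract (7/8)·f_1 from 7/4x + 3/4y^2 + 1/8y - 21/8 → -29/8y^2 + 1/8y + 7/2
  leading term y^2: subtract (-232/459)·h_5 from -29/8y^2 + 1/8y + 7/2 → 223/102y - 223/102
  leading term y: subtract (-1784/1089)·h_6 from 223/102y - 223/102 → 0
  remainder 0.

S(f_3,h_6): leading monomials are coprime, so the S-polynomial reduces to 0 (Buchberger's first criterion).
S(h_4,h_6): lcm = y^3. S = 29/20y^2 - 29/20y.
  leading term y^2: subtract (464/2295)·h_5 from 29/20y^2 - 29/20y → -116/51y + 116/51
  leading term y: subtract (1856/1089)·h_6 from -116/51y + 116/51 → 0
  remainder 0.

S(h_5,h_6): lcm = y^2. S = 80/51y - 80/51.
  leading term y: subtract (-1280/1089)·h_6 from 80/51y - 80/51 → 0
  remainder 0.

Every S-polynomial of the final basis reduces to 0, so we have a Gröbner basis.
Inter-reduce: drop elements whose leading term is divisible by another's, tail-reduce, and make monic.
Reduced Gröbner basis: {x - 1, y - 1}.

A lex Gröbner basis eliminates variables successively. Here y - 1 depends only on y, with roots {1}; lifting each root through the earlier basis elements recovers the full solutions.
  y = 1: the earlier basis element becomes x - 1 = 0, giving x = 1 — point (1, 1).

{(1, 1)}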